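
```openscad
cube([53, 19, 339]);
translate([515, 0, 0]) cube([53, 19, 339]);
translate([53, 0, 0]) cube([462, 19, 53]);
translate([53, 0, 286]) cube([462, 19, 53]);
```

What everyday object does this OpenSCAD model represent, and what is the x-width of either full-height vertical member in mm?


A picture frame. The border width is 53 mm.

Four thin pieces enclosing a rectangular opening — a picture frame. The two full-height stiles are 339 mm tall; the top rail sits at z = 286 and is 53 mm tall, so the border above the opening is 339 − 286 = 53 mm, matching the stile x-width.


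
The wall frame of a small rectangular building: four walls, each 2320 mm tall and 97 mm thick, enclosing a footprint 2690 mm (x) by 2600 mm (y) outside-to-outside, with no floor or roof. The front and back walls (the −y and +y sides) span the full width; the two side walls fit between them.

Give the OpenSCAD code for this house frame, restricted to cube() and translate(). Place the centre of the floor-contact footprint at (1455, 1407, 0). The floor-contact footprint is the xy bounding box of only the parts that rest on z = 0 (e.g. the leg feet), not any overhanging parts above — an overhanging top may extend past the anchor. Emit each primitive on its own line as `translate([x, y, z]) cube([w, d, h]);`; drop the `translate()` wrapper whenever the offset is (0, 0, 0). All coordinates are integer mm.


translate([110, 107, 0]) cube([2690, 97, 2320]);
translate([110, 2610, 0]) cube([2690, 97, 2320]);
translate([110, 204, 0]) cube([97, 2406, 2320]);
translate([2703, 204, 0]) cube([97, 2406, 2320]);


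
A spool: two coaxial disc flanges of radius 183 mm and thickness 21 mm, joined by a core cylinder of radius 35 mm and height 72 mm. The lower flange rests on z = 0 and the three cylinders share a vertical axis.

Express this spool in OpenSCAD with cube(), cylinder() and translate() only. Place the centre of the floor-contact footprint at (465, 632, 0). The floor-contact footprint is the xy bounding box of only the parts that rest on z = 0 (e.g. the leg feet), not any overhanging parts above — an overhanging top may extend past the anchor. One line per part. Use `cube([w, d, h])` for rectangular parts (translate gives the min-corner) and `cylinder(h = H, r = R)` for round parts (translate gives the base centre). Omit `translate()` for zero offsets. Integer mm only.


translate([465, 632, 0]) cylinder(h = 21, r = 183);
translate([465, 632, 21]) cylinder(h = 72, r = 35);
translate([465, 632, 93]) cylinder(h = 21, r = 183);


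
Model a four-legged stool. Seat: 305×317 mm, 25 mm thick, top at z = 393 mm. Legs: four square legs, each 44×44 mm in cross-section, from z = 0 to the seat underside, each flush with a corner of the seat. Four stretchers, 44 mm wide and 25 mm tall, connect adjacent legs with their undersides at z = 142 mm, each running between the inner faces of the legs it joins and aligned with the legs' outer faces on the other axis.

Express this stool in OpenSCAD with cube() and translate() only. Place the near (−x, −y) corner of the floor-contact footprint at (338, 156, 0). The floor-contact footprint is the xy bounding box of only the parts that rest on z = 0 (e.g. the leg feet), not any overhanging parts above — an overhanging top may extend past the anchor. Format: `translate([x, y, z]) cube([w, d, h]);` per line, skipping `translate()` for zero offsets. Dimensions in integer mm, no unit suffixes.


translate([338, 156, 368]) cube([305, 317, 25]);
translate([338, 156, 0]) cube([44, 44, 368]);
translate([599, 156, 0]) cube([44, 44, 368]);
translate([338, 429, 0]) cube([44, 44, 368]);
translate([599, 429, 0]) cube([44, 44, 368]);
translate([382, 156, 142]) cube([217, 44, 25]);
translate([382, 429, 142]) cube([217, 44, 25]);
translate([338, 200, 142]) cube([44, 229, 25]);
translate([599, 200, 142]) cube([44, 229, 25]);


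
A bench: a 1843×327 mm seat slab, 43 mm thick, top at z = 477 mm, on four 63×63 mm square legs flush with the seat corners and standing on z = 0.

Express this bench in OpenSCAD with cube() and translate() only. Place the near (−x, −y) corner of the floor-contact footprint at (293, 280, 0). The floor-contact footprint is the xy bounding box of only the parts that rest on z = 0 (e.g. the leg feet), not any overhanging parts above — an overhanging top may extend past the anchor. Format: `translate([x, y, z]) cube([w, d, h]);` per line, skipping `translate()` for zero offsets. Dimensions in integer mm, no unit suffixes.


// leg_h = 477 − 43 = 434
translate([293, 280, 434]) cube([1843, 327, 43]);
translate([293, 280, 0]) cube([63, 63, 434]);
translate([293, 544, 0]) cube([63, 63, 434]);
translate([2073, 280, 0]) cube([63, 63, 434]);
translate([2073, 544, 0]) cube([63, 63, 434]);


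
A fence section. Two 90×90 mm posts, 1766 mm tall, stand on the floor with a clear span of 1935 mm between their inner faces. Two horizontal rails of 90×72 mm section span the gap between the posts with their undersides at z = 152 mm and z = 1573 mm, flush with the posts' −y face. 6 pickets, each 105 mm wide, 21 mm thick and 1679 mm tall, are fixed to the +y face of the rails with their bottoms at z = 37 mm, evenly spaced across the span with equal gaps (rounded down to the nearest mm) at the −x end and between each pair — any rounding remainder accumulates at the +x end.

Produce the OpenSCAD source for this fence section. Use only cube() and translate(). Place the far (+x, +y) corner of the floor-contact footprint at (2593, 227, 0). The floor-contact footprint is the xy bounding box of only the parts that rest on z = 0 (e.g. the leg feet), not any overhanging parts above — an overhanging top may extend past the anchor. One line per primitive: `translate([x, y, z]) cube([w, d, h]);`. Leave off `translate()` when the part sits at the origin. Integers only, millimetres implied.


translate([478, 137, 0]) cube([90, 90, 1766]);
translate([2503, 137, 0]) cube([90, 90, 1766]);
translate([568, 137, 152]) cube([1935, 90, 72]);
translate([568, 137, 1573]) cube([1935, 90, 72]);
translate([754, 227, 37]) cube([105, 21, 1679]);
translate([1045, 227, 37]) cube([105, 21, 1679]);
translate([1336, 227, 37]) cube([105, 21, 1679]);
translate([1627, 227, 37]) cube([105, 21, 1679]);
translate([1918, 227, 37]) cube([105, 21, 1679]);
translate([2209, 227, 37]) cube([105, 21, 1679]);


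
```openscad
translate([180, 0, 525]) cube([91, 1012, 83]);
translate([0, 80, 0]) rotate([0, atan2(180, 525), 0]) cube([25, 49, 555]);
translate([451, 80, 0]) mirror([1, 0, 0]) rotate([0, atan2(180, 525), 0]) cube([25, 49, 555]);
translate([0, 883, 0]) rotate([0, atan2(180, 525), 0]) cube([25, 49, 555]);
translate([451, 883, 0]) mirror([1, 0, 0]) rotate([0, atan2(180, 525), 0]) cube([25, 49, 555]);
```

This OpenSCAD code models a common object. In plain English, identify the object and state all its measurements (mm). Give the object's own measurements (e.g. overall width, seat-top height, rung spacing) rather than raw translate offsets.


A sawhorse. A 91×1012×83 mm beam (x, y, z) sits on two A-frame leg pairs. Each pair is two raked legs of 25×49 mm section (49 mm along y) splaying symmetrically in x. Each leg rises 525 mm vertically over 180 mm of horizontal reach and is 555 mm long along its own axis. Every leg's outer bottom edge rests on the floor and its outer top edge meets a bottom edge of the beam — the left legs (tilting toward +x) meet the beam's −x bottom edge, the right legs (their mirror images, tilting toward −x) meet its +x bottom edge — so the leg tops tuck under the beam, the beam's underside is 525 mm above the floor, and the feet are 451 mm apart outside-to-outside with the beam centred between them. The two leg pairs are set in 80 mm from either end of the beam.


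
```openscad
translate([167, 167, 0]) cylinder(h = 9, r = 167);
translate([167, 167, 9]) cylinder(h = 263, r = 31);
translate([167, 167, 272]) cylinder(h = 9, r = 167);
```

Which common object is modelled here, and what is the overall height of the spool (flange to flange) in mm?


A spool. The overall height is 281 mm.

Three coaxial cylinders, large–small–large — a spool. Two 9 mm flanges and a 263 mm core give 9 + 263 + 9 = 281 mm.


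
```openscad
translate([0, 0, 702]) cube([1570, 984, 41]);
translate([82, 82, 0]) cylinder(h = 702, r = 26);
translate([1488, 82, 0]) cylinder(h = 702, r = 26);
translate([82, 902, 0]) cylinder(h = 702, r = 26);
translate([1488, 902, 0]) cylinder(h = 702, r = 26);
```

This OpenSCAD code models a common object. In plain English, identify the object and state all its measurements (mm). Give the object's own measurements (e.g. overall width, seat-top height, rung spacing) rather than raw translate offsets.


A rectangular dining table. The top is 1570×984×41 mm with its upper surface at z = 743 mm. It stands on four round legs of 52 mm diameter, each leg's bounding box inset 56 mm from the nearest pair of top edges, running from the floor to the underside of the top.


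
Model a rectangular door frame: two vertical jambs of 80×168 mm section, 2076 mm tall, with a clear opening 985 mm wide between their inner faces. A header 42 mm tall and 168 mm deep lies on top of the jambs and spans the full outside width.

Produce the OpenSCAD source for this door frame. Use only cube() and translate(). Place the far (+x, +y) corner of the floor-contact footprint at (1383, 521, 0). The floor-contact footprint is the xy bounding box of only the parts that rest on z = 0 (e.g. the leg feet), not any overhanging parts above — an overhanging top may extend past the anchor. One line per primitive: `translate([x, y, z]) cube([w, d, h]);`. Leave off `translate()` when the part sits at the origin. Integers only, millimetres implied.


translate([238, 353, 0]) cube([80, 168, 2076]);
translate([1303, 353, 0]) cube([80, 168, 2076]);
translate([238, 353, 2076]) cube([1145, 168, 42]);


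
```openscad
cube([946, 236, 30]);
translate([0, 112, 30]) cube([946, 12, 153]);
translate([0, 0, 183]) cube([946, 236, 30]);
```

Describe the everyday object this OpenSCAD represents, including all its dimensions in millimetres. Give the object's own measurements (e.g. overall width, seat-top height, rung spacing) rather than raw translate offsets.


An I-beam lying along x, 946 mm long. Overall section height 213 mm. Two flanges 236 mm wide (y) and 30 mm thick, one on the floor and one at the top; a web 12 mm thick runs between them, centred on the flange width.


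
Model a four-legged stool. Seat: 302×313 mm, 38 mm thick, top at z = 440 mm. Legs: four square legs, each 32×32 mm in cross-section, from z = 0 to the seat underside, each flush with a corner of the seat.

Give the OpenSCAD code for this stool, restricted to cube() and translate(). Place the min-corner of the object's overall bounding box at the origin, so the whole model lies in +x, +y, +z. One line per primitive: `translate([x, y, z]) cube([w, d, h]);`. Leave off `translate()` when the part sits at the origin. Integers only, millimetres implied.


translate([0, 0, 402]) cube([302, 313, 38]);
cube([32, 32, 402]);
translate([270, 0, 0]) cube([32, 32, 402]);
translate([0, 281, 0]) cube([32, 32, 402]);
translate([270, 281, 0]) cube([32, 32, 402]);


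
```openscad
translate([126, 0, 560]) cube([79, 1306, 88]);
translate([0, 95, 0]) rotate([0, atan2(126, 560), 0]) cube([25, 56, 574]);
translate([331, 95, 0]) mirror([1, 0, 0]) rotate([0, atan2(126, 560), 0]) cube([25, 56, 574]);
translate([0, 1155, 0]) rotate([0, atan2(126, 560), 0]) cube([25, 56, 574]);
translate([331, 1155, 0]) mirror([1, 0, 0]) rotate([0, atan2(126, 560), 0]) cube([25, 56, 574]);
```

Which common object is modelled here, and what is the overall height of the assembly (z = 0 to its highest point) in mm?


A sawhorse. The overall height is 648 mm.

A beam across two mirrored pairs of raked legs — a sawhorse. The beam's underside is at z = 560 (matching the legs' vertical rise in atan2(126, 560)) and the beam is 88 mm tall, so its top is at 560 + 88 = 648 mm. The raked legs top out at the beam's underside, so that is the highest point.


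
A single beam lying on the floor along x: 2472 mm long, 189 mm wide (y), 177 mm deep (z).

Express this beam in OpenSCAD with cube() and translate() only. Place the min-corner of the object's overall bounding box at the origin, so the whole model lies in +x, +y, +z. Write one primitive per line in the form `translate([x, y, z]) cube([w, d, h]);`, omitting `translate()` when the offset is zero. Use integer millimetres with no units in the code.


cube([2472, 189, 177]);


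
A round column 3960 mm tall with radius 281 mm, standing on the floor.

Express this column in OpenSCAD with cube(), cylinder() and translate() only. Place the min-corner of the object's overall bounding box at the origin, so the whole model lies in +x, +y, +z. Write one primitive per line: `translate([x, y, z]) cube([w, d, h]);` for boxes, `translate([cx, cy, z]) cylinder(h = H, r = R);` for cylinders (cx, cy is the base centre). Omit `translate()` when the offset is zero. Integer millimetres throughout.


translate([281, 281, 0]) cylinder(h = 3960, r = 281);


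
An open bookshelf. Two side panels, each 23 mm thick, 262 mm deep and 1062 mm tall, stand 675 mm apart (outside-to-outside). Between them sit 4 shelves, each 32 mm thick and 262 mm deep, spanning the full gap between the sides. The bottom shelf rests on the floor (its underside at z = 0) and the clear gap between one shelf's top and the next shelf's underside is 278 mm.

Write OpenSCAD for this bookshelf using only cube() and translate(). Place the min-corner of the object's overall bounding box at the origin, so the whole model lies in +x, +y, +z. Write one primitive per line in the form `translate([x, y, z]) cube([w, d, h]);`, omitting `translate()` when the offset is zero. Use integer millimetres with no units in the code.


cube([23, 262, 1062]);
translate([652, 0, 0]) cube([23, 262, 1062]);
translate([23, 0, 0]) cube([629, 262, 32]);
translate([23, 0, 310]) cube([629, 262, 32]);
translate([23, 0, 620]) cube([629, 262, 32]);
translate([23, 0, 930]) cube([629, 262, 32]);


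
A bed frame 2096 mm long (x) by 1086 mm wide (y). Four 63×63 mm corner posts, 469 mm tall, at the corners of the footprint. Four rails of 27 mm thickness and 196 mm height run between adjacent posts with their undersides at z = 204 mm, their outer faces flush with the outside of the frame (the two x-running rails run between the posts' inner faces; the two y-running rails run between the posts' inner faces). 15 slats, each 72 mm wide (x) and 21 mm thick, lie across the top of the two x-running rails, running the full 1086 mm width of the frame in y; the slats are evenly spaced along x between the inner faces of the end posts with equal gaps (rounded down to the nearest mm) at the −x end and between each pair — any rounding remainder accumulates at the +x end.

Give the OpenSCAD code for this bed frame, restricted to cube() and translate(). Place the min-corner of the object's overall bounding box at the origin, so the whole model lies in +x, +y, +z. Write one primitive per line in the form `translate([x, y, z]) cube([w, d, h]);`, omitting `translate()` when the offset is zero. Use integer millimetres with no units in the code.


cube([63, 63, 469]);
translate([0, 1023, 0]) cube([63, 63, 469]);
translate([2033, 0, 0]) cube([63, 63, 469]);
translate([2033, 1023, 0]) cube([63, 63, 469]);
translate([63, 0, 204]) cube([1970, 27, 196]);
translate([63, 1059, 204]) cube([1970, 27, 196]);
translate([0, 63, 204]) cube([27, 960, 196]);
translate([2069, 63, 204]) cube([27, 960, 196]);
translate([118, 0, 400]) cube([72, 1086, 21]);
translate([245, 0, 400]) cube([72, 1086, 21]);
translate([372, 0, 400]) cube([72, 1086, 21]);
translate([499, 0, 400]) cube([72, 1086, 21]);
translate([626, 0, 400]) cube([72, 1086, 21]);
translate([753, 0, 400]) cube([72, 1086, 21]);
translate([880, 0, 400]) cube([72, 1086, 21]);
translate([1007, 0, 400]) cube([72, 1086, 21]);
translate([1134, 0, 400]) cube([72, 1086, 21]);
translate([1261, 0, 400]) cube([72, 1086, 21]);
translate([1388, 0, 400]) cube([72, 1086, 21]);
translate([1515, 0, 400]) cube([72, 1086, 21]);
translate([1642, 0, 400]) cube([72, 1086, 21]);
translate([1769, 0, 400]) cube([72, 1086, 21]);
translate([1896, 0, 400]) cube([72, 1086, 21]);


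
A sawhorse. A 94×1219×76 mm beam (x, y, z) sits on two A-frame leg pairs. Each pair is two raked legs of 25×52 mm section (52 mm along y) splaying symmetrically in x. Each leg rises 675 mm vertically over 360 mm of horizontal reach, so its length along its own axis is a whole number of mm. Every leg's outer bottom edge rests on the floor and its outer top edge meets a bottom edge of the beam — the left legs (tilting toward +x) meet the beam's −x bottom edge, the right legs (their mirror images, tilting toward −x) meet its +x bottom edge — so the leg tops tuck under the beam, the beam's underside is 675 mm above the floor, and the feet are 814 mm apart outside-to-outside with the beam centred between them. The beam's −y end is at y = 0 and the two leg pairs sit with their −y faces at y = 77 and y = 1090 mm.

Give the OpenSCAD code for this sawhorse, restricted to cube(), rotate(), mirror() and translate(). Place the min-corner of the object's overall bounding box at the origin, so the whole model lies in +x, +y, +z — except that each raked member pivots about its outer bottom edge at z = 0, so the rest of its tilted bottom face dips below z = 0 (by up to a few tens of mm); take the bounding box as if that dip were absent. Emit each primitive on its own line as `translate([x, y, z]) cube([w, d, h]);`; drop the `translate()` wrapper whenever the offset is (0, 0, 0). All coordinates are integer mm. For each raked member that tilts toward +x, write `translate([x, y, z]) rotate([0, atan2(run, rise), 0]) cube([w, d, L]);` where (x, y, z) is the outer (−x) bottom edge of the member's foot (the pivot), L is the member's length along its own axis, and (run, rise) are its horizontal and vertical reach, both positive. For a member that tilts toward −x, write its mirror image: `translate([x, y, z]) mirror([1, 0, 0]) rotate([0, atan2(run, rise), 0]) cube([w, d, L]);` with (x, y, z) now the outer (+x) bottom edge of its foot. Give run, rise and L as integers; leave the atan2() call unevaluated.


// leg length = √(360² + 675²) = 765
// right-leg outer foot x = 2·360 + 94 = 814
// beam min-corner = (360, 0, 675)
translate([360, 0, 675]) cube([94, 1219, 76]);
translate([0, 77, 0]) rotate([0, atan2(360, 675), 0]) cube([25, 52, 765]);
translate([814, 77, 0]) mirror([1, 0, 0]) rotate([0, atan2(360, 675), 0]) cube([25, 52, 765]);
translate([0, 1090, 0]) rotate([0, atan2(360, 675), 0]) cube([25, 52, 765]);
translate([814, 1090, 0]) mirror([1, 0, 0]) rotate([0, atan2(360, 675), 0]) cube([25, 52, 765]);


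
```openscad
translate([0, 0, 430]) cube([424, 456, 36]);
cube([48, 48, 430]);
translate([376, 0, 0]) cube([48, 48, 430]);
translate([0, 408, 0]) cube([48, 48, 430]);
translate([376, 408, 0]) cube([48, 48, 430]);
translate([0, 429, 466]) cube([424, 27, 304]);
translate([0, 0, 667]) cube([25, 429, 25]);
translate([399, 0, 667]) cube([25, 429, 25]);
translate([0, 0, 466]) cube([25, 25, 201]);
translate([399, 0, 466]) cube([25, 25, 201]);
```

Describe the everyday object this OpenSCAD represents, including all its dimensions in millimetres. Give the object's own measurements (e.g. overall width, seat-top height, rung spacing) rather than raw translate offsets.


A chair. The seat is a 424×456×36 mm slab with its top at z = 466 mm, on four 48×48 mm corner legs (flush with the seat edges, standing on z = 0). A flat backrest 27 mm thick, 304 mm tall, spans the full seat width and rises from the seat top along its +y edge, rear face flush with the rear of the seat. Two armrests of 25×25 mm section run along each side from the seat's front edge to the front of the backrest, top faces 226 mm above the seat top and outer faces flush with the seat's x-edges; a 25×25 mm post under the front of each armrest stands on the seat at the front corner.


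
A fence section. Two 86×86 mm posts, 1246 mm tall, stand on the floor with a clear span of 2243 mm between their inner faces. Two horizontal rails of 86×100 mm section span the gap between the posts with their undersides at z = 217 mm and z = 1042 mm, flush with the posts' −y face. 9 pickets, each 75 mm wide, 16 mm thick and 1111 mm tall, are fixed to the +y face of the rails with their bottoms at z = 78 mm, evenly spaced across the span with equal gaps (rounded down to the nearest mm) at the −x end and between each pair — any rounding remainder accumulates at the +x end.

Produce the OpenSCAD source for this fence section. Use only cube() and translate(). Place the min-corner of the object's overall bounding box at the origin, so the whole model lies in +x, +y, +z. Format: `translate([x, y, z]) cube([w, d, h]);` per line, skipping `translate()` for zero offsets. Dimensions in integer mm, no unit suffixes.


cube([86, 86, 1246]);
translate([2329, 0, 0]) cube([86, 86, 1246]);
translate([86, 0, 217]) cube([2243, 86, 100]);
translate([86, 0, 1042]) cube([2243, 86, 100]);
translate([242, 86, 78]) cube([75, 16, 1111]);
translate([473, 86, 78]) cube([75, 16, 1111]);
translate([704, 86, 78]) cube([75, 16, 1111]);
translate([935, 86, 78]) cube([75, 16, 1111]);
translate([1166, 86, 78]) cube([75, 16, 1111]);
translate([1397, 86, 78]) cube([75, 16, 1111]);
translate([1628, 86, 78]) cube([75, 16, 1111]);
translate([1859, 86, 78]) cube([75, 16, 1111]);
translate([2090, 86, 78]) cube([75, 16, 1111]);


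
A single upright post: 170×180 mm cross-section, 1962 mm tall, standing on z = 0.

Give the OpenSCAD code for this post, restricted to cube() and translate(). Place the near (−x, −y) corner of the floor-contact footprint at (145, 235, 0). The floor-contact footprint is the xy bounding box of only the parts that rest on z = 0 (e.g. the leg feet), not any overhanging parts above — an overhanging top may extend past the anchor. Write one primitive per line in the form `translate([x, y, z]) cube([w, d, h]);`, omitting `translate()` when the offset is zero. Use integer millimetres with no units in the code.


translate([145, 235, 0]) cube([170, 180, 1962]);


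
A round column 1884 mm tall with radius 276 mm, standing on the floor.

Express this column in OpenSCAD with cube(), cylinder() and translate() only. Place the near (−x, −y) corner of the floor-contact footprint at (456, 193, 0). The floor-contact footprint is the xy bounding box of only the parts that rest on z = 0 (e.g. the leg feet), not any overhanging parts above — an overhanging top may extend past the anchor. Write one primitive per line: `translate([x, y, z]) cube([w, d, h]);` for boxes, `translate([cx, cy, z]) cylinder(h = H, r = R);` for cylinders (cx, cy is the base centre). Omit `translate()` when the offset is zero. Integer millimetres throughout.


translate([732, 469, 0]) cylinder(h = 1884, r = 276);


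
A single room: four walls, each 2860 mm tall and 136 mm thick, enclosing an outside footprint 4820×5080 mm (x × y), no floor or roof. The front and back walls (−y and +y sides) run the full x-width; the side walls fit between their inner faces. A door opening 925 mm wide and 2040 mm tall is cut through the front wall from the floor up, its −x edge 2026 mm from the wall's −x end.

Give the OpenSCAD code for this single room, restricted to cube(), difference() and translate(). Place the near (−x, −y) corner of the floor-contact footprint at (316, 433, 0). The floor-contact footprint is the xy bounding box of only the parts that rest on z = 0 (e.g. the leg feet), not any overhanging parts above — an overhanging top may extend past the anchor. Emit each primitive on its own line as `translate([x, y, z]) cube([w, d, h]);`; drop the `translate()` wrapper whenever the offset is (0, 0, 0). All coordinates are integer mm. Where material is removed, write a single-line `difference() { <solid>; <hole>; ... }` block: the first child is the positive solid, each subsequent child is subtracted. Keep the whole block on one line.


difference() { translate([316, 433, 0]) cube([4820, 136, 2860]); translate([2342, 433, 0]) cube([925, 136, 2040]); }
translate([316, 5377, 0]) cube([4820, 136, 2860]);
translate([316, 569, 0]) cube([136, 4808, 2860]);
translate([5000, 569, 0]) cube([136, 4808, 2860]);


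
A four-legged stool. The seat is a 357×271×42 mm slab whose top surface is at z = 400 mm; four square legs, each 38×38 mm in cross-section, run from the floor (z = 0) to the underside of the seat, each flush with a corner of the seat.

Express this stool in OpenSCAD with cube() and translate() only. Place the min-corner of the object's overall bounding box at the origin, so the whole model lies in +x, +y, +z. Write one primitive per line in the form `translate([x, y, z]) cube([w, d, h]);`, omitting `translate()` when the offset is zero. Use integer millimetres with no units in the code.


translate([0, 0, 358]) cube([357, 271, 42]);
cube([38, 38, 358]);
translate([319, 0, 0]) cube([38, 38, 358]);
translate([0, 233, 0]) cube([38, 38, 358]);
translate([319, 233, 0]) cube([38, 38, 358]);


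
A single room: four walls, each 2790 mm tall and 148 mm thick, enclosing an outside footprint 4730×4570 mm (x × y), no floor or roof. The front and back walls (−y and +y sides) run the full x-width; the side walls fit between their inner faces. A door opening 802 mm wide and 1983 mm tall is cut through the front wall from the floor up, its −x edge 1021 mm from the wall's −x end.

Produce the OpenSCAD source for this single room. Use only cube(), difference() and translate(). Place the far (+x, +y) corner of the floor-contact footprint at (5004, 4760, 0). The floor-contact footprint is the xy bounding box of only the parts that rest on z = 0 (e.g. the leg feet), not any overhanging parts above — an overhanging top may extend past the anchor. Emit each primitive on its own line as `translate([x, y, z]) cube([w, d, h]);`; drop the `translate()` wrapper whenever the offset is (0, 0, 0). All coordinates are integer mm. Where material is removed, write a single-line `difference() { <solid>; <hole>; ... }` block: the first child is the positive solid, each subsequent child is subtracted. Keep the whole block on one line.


difference() { translate([274, 190, 0]) cube([4730, 148, 2790]); translate([1295, 190, 0]) cube([802, 148, 1983]); }
translate([274, 4612, 0]) cube([4730, 148, 2790]);
translate([274, 338, 0]) cube([148, 4274, 2790]);
translate([4856, 338, 0]) cube([148, 4274, 2790]);


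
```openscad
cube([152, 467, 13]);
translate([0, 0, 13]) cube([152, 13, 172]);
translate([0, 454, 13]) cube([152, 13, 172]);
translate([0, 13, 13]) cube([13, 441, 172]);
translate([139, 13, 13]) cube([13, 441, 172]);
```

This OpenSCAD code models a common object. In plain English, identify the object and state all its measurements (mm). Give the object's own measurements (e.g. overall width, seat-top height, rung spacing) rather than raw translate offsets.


An open-topped rectangular box: outside dimensions 152×467×185 mm, with a uniform wall and base thickness of 13 mm. The base is a full 152×467 slab on the floor; four walls sit on top of the base. The front and back walls (the −y and +y sides) span the full width; the two side walls fit between them.


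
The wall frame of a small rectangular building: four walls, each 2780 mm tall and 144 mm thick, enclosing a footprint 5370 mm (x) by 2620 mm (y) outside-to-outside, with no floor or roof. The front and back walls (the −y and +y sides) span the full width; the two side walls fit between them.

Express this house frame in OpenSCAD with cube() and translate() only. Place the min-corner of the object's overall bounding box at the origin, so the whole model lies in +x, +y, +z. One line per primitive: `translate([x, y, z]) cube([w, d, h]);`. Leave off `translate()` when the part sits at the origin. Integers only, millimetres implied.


cube([5370, 144, 2780]);
translate([0, 2476, 0]) cube([5370, 144, 2780]);
translate([0, 144, 0]) cube([144, 2332, 2780]);
translate([5226, 144, 0]) cube([144, 2332, 2780]);


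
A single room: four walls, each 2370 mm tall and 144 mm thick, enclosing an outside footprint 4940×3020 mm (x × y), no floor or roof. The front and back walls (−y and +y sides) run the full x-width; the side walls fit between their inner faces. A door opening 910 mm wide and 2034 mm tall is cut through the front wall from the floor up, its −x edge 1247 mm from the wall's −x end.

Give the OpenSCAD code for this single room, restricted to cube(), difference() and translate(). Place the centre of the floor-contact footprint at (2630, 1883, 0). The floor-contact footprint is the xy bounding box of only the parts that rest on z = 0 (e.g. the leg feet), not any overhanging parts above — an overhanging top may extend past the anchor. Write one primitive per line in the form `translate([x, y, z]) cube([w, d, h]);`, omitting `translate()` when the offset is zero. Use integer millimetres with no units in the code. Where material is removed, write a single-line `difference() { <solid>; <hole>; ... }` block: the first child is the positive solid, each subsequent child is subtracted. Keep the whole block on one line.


difference() { translate([160, 373, 0]) cube([4940, 144, 2370]); translate([1407, 373, 0]) cube([910, 144, 2034]); }
translate([160, 3249, 0]) cube([4940, 144, 2370]);
translate([160, 517, 0]) cube([144, 2732, 2370]);
translate([4956, 517, 0]) cube([144, 2732, 2370]);


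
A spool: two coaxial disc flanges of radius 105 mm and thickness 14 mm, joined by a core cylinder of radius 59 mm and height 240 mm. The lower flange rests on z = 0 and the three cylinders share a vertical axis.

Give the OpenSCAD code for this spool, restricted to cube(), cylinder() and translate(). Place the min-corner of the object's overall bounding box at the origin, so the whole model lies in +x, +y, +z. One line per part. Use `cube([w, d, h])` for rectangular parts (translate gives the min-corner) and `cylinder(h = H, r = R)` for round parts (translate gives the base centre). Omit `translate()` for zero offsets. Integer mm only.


translate([105, 105, 0]) cylinder(h = 14, r = 105);
translate([105, 105, 14]) cylinder(h = 240, r = 59);
translate([105, 105, 254]) cylinder(h = 14, r = 105);


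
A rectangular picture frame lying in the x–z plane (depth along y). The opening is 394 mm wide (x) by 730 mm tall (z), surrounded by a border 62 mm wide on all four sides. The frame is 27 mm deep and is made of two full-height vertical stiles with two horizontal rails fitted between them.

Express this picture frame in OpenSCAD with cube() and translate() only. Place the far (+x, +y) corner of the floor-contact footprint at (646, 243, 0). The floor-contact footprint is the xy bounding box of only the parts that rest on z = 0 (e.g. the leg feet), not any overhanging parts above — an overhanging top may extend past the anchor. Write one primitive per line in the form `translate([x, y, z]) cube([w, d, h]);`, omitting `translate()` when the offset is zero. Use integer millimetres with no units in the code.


translate([128, 216, 0]) cube([62, 27, 854]);
translate([584, 216, 0]) cube([62, 27, 854]);
translate([190, 216, 0]) cube([394, 27, 62]);
translate([190, 216, 792]) cube([394, 27, 62]);


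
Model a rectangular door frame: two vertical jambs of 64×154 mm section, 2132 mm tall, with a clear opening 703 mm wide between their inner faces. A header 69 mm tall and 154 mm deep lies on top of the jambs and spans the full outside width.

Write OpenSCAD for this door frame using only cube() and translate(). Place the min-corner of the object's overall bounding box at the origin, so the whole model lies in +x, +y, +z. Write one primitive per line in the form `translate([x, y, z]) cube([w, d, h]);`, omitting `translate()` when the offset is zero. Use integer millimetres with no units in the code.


cube([64, 154, 2132]);
translate([767, 0, 0]) cube([64, 154, 2132]);
translate([0, 0, 2132]) cube([831, 154, 69]);


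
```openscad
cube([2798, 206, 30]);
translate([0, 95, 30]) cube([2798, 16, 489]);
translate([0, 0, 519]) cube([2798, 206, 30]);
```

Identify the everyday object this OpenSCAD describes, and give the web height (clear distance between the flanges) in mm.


An I-beam. The web height is 489 mm.

Two wide flanges with a thin centred web — an I-beam. Overall 549 mm minus two 30 mm flanges gives a web of 549 − 2·30 = 489 mm.


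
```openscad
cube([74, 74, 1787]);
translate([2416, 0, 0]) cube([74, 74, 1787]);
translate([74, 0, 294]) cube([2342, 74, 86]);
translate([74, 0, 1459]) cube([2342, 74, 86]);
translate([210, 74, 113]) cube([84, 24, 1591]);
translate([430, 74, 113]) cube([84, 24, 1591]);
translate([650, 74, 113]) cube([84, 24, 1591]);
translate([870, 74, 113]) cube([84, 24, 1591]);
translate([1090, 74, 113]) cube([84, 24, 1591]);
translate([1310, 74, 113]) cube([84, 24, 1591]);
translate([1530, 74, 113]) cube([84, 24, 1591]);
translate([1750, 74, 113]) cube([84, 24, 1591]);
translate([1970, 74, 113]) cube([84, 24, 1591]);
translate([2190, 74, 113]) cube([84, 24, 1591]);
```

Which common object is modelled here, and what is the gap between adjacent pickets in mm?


A fence section. The picket gap is 136 mm.

Two posts, two rails, 10 pickets — a fence section. Span 2342 mm holds 10 pickets of 84 mm with 11 equal gaps: ⌊(2342 − 10·84) / 11⌋ = 136 mm.


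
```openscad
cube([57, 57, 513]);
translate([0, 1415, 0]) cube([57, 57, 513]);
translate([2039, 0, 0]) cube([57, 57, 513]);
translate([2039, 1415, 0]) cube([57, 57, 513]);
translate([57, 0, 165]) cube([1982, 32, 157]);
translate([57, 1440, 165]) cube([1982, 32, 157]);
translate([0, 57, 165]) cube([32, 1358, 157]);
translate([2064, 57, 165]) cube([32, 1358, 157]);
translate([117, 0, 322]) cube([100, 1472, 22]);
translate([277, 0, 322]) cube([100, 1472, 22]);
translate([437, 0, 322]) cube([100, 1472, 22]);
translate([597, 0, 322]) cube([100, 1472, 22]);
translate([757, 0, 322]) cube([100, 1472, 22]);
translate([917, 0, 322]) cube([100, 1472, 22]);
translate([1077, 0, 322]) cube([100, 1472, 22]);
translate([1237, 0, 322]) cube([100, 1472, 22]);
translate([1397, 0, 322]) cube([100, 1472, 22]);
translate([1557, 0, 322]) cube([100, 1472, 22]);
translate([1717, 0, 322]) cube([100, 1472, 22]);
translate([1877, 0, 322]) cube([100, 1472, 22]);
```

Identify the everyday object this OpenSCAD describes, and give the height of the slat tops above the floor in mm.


A bed frame. The slat-top height is 344 mm.

Four posts, four rails, and a row of slats — a bed frame. Slats sit on the rails at z = 165 + 157 = 322; with slat thickness 22, the top is 344 mm.


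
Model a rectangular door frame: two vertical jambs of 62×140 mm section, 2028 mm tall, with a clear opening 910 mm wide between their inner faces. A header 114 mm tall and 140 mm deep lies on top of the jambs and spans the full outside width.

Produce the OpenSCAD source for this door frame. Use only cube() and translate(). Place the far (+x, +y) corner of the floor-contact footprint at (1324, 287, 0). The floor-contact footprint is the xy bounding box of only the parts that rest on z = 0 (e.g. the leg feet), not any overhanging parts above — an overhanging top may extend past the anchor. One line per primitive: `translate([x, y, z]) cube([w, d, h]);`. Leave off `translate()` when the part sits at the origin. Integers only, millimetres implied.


translate([290, 147, 0]) cube([62, 140, 2028]);
translate([1262, 147, 0]) cube([62, 140, 2028]);
translate([290, 147, 2028]) cube([1034, 140, 114]);


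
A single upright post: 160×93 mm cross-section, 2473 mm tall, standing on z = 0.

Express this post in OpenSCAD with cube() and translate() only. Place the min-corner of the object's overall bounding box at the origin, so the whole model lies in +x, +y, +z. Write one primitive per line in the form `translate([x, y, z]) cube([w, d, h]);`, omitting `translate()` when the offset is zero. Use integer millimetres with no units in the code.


cube([160, 93, 2473]);


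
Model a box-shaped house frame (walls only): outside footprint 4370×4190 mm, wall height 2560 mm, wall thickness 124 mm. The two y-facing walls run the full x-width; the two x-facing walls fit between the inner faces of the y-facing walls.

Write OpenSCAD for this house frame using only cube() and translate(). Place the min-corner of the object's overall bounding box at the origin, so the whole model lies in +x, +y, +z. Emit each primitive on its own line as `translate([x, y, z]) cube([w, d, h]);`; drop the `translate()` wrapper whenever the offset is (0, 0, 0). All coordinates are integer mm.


cube([4370, 124, 2560]);
translate([0, 4066, 0]) cube([4370, 124, 2560]);
translate([0, 124, 0]) cube([124, 3942, 2560]);
translate([4246, 124, 0]) cube([124, 3942, 2560]);


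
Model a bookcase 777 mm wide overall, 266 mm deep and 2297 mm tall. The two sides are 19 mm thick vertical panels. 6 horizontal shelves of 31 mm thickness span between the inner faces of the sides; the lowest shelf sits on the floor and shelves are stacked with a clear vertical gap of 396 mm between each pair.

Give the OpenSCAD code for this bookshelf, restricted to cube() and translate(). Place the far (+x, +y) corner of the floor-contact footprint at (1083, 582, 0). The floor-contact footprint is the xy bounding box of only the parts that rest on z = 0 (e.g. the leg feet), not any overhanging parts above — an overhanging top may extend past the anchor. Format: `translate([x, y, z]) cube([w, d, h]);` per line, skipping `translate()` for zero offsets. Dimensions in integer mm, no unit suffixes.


translate([306, 316, 0]) cube([19, 266, 2297]);
translate([1064, 316, 0]) cube([19, 266, 2297]);
translate([325, 316, 0]) cube([739, 266, 31]);
translate([325, 316, 427]) cube([739, 266, 31]);
translate([325, 316, 854]) cube([739, 266, 31]);
translate([325, 316, 1281]) cube([739, 266, 31]);
translate([325, 316, 1708]) cube([739, 266, 31]);
translate([325, 316, 2135]) cube([739, 266, 31]);


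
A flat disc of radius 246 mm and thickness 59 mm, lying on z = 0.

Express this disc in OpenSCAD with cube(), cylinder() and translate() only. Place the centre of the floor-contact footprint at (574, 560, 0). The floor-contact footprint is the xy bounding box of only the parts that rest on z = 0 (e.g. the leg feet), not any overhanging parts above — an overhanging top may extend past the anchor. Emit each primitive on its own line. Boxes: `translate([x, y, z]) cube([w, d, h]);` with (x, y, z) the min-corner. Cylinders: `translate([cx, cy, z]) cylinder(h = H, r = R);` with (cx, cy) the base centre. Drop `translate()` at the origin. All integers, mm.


translate([574, 560, 0]) cylinder(h = 59, r = 246);


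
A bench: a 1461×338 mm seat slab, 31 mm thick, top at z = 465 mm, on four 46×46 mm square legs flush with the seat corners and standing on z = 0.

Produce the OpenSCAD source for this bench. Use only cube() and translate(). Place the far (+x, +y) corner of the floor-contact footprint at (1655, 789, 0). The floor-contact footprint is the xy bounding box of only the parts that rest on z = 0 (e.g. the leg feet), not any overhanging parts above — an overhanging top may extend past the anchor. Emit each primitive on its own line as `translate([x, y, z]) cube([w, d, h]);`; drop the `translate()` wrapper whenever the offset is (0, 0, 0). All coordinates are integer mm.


// leg_h = 465 − 31 = 434
translate([194, 451, 434]) cube([1461, 338, 31]);
translate([194, 451, 0]) cube([46, 46, 434]);
translate([194, 743, 0]) cube([46, 46, 434]);
translate([1609, 451, 0]) cube([46, 46, 434]);
translate([1609, 743, 0]) cube([46, 46, 434]);


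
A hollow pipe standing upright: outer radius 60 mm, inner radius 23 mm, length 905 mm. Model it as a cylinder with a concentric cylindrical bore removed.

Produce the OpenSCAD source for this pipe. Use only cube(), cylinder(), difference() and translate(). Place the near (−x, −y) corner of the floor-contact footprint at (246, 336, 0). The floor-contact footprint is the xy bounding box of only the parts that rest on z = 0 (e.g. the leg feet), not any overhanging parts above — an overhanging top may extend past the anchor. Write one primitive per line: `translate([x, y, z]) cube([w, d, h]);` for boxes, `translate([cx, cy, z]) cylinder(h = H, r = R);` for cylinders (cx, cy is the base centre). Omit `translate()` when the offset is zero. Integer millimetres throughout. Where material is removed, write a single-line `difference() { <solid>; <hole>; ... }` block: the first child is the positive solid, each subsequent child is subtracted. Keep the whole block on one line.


difference() { translate([306, 396, 0]) cylinder(h = 905, r = 60); translate([306, 396, 0]) cylinder(h = 905, r = 23); }
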